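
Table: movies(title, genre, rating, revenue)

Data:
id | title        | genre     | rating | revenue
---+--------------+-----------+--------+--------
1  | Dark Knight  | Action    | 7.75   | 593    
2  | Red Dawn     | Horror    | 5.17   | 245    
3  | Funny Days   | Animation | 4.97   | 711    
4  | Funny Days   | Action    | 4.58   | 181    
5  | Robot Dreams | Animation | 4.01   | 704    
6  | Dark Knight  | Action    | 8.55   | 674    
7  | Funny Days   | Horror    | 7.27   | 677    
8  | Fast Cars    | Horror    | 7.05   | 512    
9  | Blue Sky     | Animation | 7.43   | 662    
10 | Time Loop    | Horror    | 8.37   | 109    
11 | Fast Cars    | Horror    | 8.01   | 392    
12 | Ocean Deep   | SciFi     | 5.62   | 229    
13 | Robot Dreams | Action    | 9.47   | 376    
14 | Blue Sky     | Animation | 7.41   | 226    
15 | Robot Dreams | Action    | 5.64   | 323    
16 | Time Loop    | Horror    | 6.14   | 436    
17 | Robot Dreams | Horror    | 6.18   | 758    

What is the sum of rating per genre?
SELECT genre, SUM(rating) as result
FROM movies
GROUP BY genre

Result:
  Action: 35.99
  Animation: 23.82
  Horror: 48.19
  SciFi: 5.62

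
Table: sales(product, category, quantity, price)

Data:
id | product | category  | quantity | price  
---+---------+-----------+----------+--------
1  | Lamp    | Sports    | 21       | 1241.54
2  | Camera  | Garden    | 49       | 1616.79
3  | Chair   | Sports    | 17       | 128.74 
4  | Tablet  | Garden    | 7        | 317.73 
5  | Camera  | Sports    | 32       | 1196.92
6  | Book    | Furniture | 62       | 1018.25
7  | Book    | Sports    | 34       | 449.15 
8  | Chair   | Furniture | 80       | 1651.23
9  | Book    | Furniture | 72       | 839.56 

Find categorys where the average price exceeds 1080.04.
SELECT category, AVG(price)
FROM sales
GROUP BY category
HAVING AVG(price) > 1080.04

Result:
  Furniture: avg=1169.68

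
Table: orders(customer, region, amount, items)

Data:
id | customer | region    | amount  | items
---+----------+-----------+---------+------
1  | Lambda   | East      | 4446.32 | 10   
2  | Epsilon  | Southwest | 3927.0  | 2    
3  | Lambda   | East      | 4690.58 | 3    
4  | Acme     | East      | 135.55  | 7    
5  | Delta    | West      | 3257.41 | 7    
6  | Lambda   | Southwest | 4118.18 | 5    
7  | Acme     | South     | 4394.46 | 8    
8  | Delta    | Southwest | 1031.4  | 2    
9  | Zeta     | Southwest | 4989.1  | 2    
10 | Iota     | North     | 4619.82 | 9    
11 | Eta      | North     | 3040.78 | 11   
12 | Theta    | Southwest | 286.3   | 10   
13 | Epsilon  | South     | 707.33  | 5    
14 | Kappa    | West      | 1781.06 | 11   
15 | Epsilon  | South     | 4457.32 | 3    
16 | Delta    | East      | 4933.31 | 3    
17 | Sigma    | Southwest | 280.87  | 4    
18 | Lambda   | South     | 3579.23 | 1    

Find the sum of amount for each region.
SELECT region, SUM(amount) as result
FROM orders
GROUP BY region

Result:
  East: 14205.76
  North: 7660.60
  South: 13138.34
  Southwest: 14632.85
  West: 5038.47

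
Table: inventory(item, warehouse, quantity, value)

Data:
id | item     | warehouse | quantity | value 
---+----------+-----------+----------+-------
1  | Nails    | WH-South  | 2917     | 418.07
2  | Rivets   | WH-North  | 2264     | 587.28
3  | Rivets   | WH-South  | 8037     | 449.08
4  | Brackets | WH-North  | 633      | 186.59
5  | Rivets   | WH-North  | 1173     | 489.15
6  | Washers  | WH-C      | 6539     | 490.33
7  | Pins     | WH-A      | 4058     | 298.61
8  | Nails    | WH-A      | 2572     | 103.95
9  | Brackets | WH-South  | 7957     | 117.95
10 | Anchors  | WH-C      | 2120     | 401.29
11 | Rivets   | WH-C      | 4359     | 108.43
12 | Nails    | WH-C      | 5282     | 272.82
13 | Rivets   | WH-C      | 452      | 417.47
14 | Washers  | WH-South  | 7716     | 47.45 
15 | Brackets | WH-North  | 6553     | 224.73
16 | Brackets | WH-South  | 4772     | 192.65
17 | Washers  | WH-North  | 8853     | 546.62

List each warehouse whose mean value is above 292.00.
SELECT warehouse, AVG(value)
FROM inventory
GROUP BY warehouse
HAVING AVG(value) > 292.00

Result:
  WH-C: avg=338.07
  WH-North: avg=406.87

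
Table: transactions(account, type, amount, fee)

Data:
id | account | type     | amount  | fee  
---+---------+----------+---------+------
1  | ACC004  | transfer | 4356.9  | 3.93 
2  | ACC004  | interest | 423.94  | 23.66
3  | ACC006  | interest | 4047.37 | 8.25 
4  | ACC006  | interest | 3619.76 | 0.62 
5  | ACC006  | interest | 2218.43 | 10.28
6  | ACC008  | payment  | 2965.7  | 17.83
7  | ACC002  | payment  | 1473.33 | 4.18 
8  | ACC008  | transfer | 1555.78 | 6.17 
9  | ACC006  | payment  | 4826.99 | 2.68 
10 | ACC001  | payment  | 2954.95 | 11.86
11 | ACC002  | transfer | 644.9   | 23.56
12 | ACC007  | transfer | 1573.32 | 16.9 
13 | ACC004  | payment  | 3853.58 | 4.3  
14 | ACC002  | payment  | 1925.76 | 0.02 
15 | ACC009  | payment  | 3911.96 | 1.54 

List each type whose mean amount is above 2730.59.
SELECT type, AVG(amount)
FROM transactions
GROUP BY type
HAVING AVG(amount) > 2730.59

Result:
  payment: avg=3130.32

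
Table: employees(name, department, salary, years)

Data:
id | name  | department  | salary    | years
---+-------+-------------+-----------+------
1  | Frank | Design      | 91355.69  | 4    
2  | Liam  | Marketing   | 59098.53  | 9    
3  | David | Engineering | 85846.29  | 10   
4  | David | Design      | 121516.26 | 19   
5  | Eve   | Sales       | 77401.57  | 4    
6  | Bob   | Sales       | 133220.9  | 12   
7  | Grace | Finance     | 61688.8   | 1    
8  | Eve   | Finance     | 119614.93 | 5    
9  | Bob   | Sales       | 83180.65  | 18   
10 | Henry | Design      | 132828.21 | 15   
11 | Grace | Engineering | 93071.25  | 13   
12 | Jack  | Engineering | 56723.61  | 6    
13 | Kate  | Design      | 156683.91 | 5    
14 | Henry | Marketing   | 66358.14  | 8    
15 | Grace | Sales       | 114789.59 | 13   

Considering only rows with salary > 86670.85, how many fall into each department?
SELECT department, COUNT(*)
FROM employees
WHERE salary > 86670.85
GROUP BY department

Note: WHERE filters rows before grouping.

Result:
  Design: 4
  Engineering: 1
  Finance: 1
  Sales: 2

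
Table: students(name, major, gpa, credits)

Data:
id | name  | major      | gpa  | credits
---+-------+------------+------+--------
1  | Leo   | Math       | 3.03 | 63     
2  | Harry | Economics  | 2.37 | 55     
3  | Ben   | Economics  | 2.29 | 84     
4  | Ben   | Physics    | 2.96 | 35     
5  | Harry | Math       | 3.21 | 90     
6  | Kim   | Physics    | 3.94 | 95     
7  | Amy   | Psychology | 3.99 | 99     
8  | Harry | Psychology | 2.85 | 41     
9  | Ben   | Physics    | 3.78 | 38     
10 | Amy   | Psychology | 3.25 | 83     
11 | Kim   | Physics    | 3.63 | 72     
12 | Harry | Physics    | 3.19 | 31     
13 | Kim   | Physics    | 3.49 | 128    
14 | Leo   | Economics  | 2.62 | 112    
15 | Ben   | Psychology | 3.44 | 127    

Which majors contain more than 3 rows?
SELECT major, COUNT(*) as cnt
FROM students
GROUP BY major
HAVING COUNT(*) > 3

Result:
  Physics: 6
  Psychology: 4

Note: HAVING filters groups after aggregation, WHERE filters rows before.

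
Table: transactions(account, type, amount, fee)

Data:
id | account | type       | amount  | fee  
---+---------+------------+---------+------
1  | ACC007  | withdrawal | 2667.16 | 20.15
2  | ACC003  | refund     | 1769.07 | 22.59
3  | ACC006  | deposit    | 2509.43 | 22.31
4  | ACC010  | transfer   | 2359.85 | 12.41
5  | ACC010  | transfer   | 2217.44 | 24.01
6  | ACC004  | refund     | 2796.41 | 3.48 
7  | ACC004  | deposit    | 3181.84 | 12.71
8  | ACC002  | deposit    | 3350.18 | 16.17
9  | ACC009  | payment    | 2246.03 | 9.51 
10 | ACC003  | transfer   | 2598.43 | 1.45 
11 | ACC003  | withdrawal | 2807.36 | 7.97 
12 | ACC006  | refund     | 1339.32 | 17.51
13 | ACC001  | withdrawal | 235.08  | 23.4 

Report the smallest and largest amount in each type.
SELECT type, MIN(amount), MAX(amount)
FROM transactions
GROUP BY type

Result:
  deposit: min=2509.43, max=3350.18
  payment: min=2246.03, max=2246.03
  refund: min=1339.32, max=2796.41
  transfer: min=2217.44, max=2598.43
  withdrawal: min=235.08, max=2807.36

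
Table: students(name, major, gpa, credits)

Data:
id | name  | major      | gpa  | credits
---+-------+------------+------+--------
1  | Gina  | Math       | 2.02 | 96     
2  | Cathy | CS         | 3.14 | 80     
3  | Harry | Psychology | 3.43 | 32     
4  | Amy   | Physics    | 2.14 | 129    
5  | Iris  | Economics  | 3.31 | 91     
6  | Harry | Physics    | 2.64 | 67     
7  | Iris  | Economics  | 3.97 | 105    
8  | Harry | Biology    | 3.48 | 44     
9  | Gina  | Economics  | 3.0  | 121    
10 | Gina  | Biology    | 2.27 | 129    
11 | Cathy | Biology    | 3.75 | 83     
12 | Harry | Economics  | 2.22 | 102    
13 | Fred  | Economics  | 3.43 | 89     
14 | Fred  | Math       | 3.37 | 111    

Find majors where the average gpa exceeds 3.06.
SELECT major, AVG(gpa)
FROM students
GROUP BY major
HAVING AVG(gpa) > 3.06

Result:
  Biology: avg=3.17
  CS: avg=3.14
  Economics: avg=3.19
  Psychology: avg=3.43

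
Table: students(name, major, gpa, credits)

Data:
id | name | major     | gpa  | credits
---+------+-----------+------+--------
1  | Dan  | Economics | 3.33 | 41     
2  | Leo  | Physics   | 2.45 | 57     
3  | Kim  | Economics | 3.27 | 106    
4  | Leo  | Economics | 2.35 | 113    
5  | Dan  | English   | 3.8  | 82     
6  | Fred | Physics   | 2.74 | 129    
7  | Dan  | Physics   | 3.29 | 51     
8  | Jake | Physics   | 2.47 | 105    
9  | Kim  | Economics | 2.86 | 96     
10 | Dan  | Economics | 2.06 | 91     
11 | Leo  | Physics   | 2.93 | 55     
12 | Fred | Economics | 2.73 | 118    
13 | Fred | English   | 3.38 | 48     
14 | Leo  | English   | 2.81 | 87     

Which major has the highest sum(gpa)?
SELECT major, SUM(gpa) as val
FROM students
GROUP BY major
ORDER BY val DESC
LIMIT 1

Result: Economics with sum(gpa) = 16.60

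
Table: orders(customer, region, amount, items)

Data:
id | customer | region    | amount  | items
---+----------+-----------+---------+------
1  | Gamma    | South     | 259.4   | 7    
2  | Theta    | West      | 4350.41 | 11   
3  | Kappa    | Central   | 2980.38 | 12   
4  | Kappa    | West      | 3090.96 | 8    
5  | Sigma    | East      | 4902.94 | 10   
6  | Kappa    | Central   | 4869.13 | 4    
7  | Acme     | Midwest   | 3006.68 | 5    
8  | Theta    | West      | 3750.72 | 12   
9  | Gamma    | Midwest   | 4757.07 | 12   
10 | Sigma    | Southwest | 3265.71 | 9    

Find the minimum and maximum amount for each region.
SELECT region, MIN(amount), MAX(amount)
FROM orders
GROUP BY region

Result:
  Central: min=2980.38, max=4869.13
  East: min=4902.94, max=4902.94
  Midwest: min=3006.68, max=4757.07
  South: min=259.40, max=259.40
  Southwest: min=3265.71, max=3265.71
  West: min=3090.96, max=4350.41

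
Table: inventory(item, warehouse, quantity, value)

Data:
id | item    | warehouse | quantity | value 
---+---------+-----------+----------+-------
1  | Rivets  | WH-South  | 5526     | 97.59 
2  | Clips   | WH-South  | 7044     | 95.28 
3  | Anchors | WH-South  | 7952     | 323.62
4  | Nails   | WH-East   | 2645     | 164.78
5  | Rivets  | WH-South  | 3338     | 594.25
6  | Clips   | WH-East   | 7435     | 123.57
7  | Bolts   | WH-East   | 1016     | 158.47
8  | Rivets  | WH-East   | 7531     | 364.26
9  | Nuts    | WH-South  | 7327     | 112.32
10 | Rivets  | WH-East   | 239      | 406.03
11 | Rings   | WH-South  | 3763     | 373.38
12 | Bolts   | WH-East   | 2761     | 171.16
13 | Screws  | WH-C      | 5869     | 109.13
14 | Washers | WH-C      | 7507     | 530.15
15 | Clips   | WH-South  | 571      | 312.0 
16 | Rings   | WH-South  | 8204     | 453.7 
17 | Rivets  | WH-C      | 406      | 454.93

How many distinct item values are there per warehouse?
SELECT warehouse, COUNT(DISTINCT item)
FROM inventory
GROUP BY warehouse

Result:
  WH-C: 3 distinct
  WH-East: 4 distinct
  WH-South: 5 distinct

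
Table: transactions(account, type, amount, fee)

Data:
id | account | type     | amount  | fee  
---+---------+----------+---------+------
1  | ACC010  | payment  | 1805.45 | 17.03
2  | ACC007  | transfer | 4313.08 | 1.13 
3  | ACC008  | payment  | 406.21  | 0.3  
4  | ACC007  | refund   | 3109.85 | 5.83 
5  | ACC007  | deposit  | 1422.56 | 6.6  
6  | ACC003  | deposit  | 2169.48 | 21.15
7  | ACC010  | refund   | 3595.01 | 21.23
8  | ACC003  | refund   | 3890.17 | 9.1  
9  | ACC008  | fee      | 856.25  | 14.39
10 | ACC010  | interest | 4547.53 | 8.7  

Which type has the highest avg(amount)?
SELECT type, AVG(amount) as val
FROM transactions
GROUP BY type
ORDER BY val DESC
LIMIT 1

Result: interest with avg(amount) = 4547.53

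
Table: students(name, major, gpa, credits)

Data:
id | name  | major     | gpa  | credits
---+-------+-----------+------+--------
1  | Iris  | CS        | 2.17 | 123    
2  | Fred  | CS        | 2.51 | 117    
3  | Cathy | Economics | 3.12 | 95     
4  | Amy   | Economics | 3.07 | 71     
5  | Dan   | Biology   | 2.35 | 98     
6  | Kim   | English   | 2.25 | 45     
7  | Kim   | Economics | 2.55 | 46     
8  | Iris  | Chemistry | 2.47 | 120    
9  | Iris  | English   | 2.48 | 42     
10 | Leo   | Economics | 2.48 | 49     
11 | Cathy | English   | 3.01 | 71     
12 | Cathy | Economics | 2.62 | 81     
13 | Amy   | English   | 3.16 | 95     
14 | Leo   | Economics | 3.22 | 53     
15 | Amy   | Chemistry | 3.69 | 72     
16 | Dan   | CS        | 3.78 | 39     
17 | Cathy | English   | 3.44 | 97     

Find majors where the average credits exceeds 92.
SELECT major, AVG(credits)
FROM students
GROUP BY major
HAVING AVG(credits) > 92

Result:
  Biology: avg=98.00
  CS: avg=93.00
  Chemistry: avg=96.00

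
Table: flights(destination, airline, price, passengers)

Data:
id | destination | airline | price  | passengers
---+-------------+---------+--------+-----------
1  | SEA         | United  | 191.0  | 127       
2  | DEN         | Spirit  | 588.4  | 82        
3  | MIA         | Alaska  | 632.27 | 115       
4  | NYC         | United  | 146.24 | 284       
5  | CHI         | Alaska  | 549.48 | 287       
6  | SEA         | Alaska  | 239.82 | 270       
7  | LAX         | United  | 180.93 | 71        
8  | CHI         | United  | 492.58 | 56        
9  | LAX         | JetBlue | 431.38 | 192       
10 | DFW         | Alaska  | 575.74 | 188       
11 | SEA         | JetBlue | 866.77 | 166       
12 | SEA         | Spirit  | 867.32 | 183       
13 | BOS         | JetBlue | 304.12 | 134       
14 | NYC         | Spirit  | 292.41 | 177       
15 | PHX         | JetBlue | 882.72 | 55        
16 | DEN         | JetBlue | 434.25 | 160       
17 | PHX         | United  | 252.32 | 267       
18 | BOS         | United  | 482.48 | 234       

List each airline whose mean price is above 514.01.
SELECT airline, AVG(price)
FROM flights
GROUP BY airline
HAVING AVG(price) > 514.01

Result:
  JetBlue: avg=583.85
  Spirit: avg=582.71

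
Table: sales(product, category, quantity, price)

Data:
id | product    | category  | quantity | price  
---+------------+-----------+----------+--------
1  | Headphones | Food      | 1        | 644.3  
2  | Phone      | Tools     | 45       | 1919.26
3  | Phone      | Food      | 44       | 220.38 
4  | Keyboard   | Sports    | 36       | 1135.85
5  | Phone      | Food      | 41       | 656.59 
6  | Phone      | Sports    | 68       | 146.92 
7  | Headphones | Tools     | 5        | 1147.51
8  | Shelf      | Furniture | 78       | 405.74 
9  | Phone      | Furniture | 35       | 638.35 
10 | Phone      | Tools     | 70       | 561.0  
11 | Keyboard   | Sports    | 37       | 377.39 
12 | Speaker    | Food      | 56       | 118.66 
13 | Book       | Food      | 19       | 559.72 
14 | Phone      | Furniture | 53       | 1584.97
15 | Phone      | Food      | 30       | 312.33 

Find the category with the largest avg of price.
SELECT category, AVG(price) as val
FROM sales
GROUP BY category
ORDER BY val DESC
LIMIT 1

Result: Tools with avg(price) = 1209.26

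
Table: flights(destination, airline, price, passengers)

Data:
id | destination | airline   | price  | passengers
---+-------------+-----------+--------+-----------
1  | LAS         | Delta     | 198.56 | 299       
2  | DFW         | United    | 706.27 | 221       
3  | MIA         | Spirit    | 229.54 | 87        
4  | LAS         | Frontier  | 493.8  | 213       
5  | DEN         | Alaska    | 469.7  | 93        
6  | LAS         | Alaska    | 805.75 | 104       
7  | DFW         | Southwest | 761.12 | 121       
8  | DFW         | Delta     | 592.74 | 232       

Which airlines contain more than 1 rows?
SELECT airline, COUNT(*) as cnt
FROM flights
GROUP BY airline
HAVING COUNT(*) > 1

Result:
  Alaska: 2
  Delta: 2

Note: HAVING filters groups after aggregation, WHERE filters rows before.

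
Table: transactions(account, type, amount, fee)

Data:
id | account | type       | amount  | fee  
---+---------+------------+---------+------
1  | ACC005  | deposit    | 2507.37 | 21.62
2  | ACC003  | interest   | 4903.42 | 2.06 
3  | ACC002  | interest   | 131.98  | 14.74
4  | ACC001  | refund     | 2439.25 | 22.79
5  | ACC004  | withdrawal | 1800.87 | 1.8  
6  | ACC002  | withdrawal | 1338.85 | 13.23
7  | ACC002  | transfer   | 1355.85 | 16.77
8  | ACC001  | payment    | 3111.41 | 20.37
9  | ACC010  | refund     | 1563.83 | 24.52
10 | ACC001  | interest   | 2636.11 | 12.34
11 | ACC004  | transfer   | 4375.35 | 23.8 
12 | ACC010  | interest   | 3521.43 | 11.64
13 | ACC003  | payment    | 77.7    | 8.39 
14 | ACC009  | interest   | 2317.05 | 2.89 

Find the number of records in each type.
SELECT type, COUNT(*) as count
FROM transactions
GROUP BY type

Result:
  deposit: 1
  interest: 5
  payment: 2
  refund: 2
  transfer: 2
  withdrawal: 2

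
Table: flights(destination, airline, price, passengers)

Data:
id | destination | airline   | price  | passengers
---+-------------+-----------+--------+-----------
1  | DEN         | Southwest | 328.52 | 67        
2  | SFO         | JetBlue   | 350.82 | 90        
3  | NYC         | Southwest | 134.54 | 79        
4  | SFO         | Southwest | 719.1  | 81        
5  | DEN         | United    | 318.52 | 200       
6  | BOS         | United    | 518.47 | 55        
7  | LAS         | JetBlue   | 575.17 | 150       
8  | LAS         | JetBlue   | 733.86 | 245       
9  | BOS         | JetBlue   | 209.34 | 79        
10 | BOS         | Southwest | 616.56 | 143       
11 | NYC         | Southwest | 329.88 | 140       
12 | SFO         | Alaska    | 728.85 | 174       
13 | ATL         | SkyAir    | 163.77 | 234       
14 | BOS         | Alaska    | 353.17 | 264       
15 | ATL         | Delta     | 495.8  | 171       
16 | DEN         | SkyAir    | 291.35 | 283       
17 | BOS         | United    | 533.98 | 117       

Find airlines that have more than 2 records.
SELECT airline, COUNT(*) as cnt
FROM flights
GROUP BY airline
HAVING COUNT(*) > 2

Result:
  JetBlue: 4
  Southwest: 5
  United: 3

Note: HAVING filters groups after aggregation, WHERE filters rows before.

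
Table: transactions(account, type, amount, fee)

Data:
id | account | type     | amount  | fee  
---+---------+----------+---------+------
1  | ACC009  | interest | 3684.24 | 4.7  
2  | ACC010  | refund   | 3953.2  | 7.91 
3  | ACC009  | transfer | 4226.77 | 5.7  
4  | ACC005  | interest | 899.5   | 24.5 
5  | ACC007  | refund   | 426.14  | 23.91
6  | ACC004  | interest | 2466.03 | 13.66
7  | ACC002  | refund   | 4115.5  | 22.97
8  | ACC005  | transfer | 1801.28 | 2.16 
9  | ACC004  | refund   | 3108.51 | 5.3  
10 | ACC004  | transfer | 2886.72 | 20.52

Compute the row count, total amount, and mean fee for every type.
SELECT type,
       COUNT(*) as cnt,
       SUM(amount) as total_amount,
       AVG(fee) as avg_fee
FROM transactions
GROUP BY type

Result:
  interest: 3 records, 7049.77 total amount, 14.29 avg fee
  refund: 4 records, 11603.35 total amount, 15.02 avg fee
  transfer: 3 records, 8914.77 total amount, 9.46 avg fee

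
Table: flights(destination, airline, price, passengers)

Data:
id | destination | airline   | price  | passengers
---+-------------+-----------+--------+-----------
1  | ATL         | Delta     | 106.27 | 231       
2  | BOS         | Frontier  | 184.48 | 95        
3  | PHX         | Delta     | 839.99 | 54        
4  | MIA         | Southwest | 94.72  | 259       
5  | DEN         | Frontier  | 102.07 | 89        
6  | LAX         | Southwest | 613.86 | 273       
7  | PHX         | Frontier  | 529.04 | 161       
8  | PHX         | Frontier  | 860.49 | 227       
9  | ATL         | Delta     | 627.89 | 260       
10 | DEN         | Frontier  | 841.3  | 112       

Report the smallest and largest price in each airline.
SELECT airline, MIN(price), MAX(price)
FROM flights
GROUP BY airline

Result:
  Delta: min=106.27, max=839.99
  Frontier: min=102.07, max=860.49
  Southwest: min=94.72, max=613.86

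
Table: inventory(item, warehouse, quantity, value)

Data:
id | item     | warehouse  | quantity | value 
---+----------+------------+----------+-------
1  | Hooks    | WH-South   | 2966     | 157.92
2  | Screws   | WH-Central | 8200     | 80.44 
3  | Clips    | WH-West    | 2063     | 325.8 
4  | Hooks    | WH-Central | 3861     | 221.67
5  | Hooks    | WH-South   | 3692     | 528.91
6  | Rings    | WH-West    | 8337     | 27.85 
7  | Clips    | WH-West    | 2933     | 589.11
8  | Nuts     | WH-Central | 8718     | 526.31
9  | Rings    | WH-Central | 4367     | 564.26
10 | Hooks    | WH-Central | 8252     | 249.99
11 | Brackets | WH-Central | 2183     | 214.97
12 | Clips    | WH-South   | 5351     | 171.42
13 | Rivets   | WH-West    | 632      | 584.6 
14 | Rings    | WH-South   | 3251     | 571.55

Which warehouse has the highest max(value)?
SELECT warehouse, MAX(value) as val
FROM inventory
GROUP BY warehouse
ORDER BY val DESC
LIMIT 1

Result: WH-West with max(value) = 589.11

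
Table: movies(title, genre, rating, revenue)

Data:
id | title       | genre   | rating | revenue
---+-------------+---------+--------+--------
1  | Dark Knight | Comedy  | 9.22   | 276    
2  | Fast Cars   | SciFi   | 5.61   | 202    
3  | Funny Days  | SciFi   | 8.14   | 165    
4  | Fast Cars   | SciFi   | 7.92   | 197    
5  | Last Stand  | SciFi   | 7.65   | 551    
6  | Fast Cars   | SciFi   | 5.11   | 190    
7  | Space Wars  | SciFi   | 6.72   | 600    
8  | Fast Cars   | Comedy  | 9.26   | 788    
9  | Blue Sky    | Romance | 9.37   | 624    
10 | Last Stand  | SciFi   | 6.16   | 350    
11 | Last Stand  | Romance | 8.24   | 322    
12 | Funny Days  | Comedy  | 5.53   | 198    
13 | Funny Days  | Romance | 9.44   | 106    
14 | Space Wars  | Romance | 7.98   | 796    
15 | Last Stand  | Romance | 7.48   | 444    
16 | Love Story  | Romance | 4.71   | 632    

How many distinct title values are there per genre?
SELECT genre, COUNT(DISTINCT title)
FROM movies
GROUP BY genre

Result:
  Comedy: 3 distinct
  Romance: 5 distinct
  SciFi: 4 distinct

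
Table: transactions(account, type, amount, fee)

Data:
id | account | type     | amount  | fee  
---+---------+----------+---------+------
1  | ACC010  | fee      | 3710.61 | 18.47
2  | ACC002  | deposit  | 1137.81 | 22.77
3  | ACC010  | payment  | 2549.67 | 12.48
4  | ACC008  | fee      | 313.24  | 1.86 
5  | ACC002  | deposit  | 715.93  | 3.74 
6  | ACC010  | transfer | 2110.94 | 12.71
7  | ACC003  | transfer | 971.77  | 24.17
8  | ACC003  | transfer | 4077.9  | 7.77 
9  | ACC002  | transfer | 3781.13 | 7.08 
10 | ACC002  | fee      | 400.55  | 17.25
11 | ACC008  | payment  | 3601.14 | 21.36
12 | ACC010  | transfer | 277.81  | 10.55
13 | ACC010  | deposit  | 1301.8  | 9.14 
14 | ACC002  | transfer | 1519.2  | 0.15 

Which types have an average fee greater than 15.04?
SELECT type, AVG(fee)
FROM transactions
GROUP BY type
HAVING AVG(fee) > 15.04

Result:
  payment: avg=16.92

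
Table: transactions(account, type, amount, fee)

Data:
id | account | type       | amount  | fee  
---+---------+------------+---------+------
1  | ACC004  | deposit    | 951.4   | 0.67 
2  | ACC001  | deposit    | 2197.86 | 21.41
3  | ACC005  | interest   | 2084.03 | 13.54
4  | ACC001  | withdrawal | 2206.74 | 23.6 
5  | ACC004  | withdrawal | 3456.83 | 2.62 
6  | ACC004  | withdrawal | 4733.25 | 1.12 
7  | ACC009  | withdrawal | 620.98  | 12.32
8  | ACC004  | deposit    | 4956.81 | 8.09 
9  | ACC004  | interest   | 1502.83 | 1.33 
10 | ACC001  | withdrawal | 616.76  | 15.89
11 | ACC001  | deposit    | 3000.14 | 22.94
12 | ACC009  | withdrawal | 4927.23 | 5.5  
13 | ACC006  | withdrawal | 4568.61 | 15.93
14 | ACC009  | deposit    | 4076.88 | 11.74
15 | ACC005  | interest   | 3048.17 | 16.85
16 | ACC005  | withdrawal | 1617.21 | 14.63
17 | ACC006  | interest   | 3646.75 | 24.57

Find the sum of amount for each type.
SELECT type, SUM(amount) as result
FROM transactions
GROUP BY type

Result:
  deposit: 15183.09
  interest: 10281.78
  withdrawal: 22747.61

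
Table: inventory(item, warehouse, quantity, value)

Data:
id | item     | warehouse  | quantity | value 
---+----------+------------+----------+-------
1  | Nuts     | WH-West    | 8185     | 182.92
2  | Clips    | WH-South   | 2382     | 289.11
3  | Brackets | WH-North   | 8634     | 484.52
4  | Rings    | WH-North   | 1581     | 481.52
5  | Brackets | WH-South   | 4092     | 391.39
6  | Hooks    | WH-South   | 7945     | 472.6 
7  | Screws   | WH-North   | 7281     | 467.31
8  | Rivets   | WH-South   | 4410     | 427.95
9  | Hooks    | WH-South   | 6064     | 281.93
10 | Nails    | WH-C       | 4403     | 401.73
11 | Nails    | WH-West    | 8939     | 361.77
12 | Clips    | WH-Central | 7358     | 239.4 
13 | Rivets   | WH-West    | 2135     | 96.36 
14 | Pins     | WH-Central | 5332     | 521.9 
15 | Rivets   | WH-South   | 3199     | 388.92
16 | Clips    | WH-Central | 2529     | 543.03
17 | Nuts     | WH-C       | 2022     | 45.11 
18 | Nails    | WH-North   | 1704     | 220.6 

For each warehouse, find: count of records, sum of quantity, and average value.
SELECT warehouse,
       COUNT(*) as cnt,
       SUM(quantity) as total_quantity,
       AVG(value) as avg_value
FROM inventory
GROUP BY warehouse

Result:
  WH-C: 2 records, 6425 total quantity, 223.42 avg value
  WH-Central: 3 records, 15219 total quantity, 434.78 avg value
  WH-North: 4 records, 19200 total quantity, 413.49 avg value
  WH-South: 6 records, 28092 total quantity, 375.32 avg value
  WH-West: 3 records, 19259 total quantity, 213.68 avg value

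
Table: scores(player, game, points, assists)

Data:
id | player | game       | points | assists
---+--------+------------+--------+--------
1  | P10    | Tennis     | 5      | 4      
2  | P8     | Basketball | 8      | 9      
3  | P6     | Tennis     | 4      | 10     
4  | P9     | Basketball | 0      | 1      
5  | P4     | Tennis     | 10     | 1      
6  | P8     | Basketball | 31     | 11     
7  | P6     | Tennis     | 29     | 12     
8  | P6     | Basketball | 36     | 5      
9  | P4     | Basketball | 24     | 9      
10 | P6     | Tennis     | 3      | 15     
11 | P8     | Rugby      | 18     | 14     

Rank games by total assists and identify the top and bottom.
SELECT game, SUM(assists)
FROM scores
GROUP BY game
ORDER BY SUM(assists)

All groups:
  Rugby: 14
  Basketball: 35
  Tennis: 42

Highest: Tennis (42)
Lowest: Rugby (14)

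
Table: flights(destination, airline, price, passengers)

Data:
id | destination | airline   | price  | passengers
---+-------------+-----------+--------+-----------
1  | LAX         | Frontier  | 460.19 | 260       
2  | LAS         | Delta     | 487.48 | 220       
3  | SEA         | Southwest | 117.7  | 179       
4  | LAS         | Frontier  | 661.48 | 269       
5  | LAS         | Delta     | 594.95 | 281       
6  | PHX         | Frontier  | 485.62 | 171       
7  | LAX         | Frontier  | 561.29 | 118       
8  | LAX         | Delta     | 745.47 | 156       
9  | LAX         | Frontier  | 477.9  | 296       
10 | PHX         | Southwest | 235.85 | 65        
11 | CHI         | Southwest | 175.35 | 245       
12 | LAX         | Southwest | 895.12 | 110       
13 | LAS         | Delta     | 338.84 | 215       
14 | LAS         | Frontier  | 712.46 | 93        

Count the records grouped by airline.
SELECT airline, COUNT(*) as count
FROM flights
GROUP BY airline

Result:
  Delta: 4
  Frontier: 6
  Southwest: 4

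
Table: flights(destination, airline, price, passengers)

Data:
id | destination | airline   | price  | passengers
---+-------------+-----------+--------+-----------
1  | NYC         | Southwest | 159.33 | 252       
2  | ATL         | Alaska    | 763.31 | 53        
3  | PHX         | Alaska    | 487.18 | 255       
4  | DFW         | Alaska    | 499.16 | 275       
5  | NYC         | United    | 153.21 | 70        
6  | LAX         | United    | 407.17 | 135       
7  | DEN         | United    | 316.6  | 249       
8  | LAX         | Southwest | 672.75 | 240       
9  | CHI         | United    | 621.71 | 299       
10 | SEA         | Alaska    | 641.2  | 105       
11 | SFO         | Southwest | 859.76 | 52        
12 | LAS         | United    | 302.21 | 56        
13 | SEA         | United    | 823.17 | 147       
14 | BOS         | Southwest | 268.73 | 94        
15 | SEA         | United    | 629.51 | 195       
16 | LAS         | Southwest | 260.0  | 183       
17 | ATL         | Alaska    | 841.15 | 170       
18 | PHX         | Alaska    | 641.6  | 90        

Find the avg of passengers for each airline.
SELECT airline, AVG(passengers) as result
FROM flights
GROUP BY airline

Result:
  Alaska: 158.00
  Southwest: 164.20
  United: 164.43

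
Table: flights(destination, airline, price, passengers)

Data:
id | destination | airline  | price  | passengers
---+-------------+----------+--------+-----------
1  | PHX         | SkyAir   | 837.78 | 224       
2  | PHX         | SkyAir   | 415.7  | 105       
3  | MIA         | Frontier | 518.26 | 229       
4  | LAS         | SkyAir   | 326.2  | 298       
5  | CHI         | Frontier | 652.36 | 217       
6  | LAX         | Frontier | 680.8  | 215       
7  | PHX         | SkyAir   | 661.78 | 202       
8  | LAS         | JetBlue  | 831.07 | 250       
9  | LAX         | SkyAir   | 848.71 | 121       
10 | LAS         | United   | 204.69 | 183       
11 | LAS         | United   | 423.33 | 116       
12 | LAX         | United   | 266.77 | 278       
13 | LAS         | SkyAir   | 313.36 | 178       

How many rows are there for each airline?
SELECT airline, COUNT(*) as count
FROM flights
GROUP BY airline

Result:
  Frontier: 3
  JetBlue: 1
  SkyAir: 6
  United: 3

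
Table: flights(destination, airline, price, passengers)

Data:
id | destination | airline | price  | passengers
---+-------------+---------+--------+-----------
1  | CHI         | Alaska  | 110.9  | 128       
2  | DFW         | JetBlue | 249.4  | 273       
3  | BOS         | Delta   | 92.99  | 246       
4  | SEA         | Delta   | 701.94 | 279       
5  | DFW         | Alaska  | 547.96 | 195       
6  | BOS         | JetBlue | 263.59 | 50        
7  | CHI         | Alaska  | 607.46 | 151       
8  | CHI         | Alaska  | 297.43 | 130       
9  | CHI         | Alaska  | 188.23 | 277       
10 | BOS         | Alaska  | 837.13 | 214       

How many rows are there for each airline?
SELECT airline, COUNT(*) as count
FROM flights
GROUP BY airline

Result:
  Alaska: 6
  Delta: 2
  JetBlue: 2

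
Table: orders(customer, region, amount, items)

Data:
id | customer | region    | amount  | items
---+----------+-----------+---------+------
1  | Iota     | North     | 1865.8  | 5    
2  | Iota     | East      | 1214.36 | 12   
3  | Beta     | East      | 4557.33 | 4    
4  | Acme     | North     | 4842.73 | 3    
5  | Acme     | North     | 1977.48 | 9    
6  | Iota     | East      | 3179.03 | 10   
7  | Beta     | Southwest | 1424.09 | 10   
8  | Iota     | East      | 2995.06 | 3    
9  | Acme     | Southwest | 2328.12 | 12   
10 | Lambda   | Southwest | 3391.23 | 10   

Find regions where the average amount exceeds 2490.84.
SELECT region, AVG(amount)
FROM orders
GROUP BY region
HAVING AVG(amount) > 2490.84

Result:
  East: avg=2986.45
  North: avg=2895.34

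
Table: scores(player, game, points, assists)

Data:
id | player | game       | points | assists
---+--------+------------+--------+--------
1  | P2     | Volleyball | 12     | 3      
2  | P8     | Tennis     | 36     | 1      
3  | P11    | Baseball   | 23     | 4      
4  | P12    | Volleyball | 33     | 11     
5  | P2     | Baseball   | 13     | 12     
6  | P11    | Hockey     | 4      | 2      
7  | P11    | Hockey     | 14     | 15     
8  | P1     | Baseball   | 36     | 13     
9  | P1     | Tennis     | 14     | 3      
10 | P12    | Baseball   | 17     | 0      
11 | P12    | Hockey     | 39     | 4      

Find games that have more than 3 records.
SELECT game, COUNT(*) as cnt
FROM scores
GROUP BY game
HAVING COUNT(*) > 3

Result:
  Baseball: 4

Note: HAVING filters groups after aggregation, WHERE filters rows before.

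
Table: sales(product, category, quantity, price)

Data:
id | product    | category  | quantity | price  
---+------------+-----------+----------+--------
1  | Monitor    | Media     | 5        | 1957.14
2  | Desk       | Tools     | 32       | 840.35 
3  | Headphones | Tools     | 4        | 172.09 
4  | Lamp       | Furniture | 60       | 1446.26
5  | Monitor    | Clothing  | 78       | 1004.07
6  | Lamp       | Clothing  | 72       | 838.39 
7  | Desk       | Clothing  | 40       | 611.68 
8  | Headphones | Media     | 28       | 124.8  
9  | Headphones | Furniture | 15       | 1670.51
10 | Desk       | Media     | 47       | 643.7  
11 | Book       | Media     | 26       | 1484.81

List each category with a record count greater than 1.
SELECT category, COUNT(*) as cnt
FROM sales
GROUP BY category
HAVING COUNT(*) > 1

Result:
  Clothing: 3
  Furniture: 2
  Media: 4
  Tools: 2

Note: HAVING filters groups after aggregation, WHERE filters rows before.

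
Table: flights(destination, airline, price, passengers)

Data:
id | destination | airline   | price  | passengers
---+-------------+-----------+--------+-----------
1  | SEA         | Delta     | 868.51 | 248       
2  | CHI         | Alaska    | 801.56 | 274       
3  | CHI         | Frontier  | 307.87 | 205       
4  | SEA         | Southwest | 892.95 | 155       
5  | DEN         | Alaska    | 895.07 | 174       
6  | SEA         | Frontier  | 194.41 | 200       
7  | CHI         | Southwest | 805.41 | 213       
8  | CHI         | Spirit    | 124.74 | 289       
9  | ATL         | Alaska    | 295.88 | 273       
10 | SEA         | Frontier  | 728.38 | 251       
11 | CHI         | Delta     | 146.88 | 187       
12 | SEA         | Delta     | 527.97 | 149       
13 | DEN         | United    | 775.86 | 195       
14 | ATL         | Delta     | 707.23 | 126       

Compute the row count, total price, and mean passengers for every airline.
SELECT airline,
       COUNT(*) as cnt,
       SUM(price) as total_price,
       AVG(passengers) as avg_passengers
FROM flights
GROUP BY airline

Result:
  Alaska: 3 records, 1992.51 total price, 240.33 avg passengers
  Delta: 4 records, 2250.59 total price, 177.50 avg passengers
  Frontier: 3 records, 1230.66 total price, 218.67 avg passengers
  Southwest: 2 records, 1698.36 total price, 184.00 avg passengers
  Spirit: 1 records, 124.74 total price, 289.00 avg passengers
  United: 1 records, 775.86 total price, 195.00 avg passengers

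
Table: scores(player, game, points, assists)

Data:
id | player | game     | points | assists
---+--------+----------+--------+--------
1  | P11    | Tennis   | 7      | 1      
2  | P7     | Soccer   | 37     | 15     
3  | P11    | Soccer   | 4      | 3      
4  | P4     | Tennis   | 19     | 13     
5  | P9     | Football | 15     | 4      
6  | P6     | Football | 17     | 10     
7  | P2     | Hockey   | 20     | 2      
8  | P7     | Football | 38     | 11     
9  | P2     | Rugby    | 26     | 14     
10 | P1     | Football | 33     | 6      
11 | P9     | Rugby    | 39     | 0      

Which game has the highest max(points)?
SELECT game, MAX(points) as val
FROM scores
GROUP BY game
ORDER BY val DESC
LIMIT 1

Result: Rugby with max(points) = 39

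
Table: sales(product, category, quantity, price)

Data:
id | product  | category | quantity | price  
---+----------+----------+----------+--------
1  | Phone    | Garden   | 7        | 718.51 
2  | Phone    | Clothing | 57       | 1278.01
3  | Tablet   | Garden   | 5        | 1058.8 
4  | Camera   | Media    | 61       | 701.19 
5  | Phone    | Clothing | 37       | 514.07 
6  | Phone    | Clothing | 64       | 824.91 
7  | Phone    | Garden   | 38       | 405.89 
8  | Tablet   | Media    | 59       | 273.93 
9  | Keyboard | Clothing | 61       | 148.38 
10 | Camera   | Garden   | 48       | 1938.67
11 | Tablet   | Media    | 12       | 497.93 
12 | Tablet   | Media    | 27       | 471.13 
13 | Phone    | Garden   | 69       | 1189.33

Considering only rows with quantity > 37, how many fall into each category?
SELECT category, COUNT(*)
FROM sales
WHERE quantity > 37
GROUP BY category

Note: WHERE filters rows before grouping.

Result:
  Clothing: 3
  Garden: 3
  Media: 2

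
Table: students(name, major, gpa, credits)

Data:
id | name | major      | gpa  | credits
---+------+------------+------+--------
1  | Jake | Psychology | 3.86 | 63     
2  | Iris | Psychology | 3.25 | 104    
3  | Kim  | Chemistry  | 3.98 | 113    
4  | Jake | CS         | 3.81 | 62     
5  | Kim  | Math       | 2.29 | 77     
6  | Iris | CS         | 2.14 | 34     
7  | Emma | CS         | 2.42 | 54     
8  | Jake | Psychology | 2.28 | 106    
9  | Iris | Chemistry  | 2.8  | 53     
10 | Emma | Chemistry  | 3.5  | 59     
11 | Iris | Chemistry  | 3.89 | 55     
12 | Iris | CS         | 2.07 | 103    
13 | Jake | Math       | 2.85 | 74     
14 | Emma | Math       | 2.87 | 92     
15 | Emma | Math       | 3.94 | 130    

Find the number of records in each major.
SELECT major, COUNT(*) as count
FROM students
GROUP BY major

Result:
  CS: 4
  Chemistry: 4
  Math: 4
  Psychology: 3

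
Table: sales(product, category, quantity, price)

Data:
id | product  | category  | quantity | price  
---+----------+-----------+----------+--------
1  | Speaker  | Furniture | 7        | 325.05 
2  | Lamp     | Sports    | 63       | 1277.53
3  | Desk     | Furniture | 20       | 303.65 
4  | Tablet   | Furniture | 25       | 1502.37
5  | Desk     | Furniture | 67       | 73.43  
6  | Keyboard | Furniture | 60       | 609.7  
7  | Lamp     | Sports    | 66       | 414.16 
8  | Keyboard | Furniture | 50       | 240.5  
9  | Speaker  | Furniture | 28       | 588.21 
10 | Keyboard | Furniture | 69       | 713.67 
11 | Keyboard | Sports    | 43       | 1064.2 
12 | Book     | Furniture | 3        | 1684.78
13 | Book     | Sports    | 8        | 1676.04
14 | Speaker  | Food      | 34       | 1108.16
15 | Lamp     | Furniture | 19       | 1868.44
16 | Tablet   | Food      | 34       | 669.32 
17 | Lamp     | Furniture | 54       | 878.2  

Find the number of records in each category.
SELECT category, COUNT(*) as count
FROM sales
GROUP BY category

Result:
  Food: 2
  Furniture: 11
  Sports: 4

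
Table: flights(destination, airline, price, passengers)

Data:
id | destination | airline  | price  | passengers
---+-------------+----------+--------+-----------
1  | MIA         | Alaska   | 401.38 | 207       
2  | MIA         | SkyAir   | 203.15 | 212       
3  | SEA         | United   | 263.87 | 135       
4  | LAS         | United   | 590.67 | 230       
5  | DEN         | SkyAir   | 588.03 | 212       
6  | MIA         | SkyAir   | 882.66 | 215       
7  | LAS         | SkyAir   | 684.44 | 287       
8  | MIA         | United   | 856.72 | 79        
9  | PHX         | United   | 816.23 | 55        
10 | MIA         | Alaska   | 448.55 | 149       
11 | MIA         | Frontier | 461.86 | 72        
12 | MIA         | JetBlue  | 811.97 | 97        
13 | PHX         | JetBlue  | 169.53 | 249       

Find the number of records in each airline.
SELECT airline, COUNT(*) as count
FROM flights
GROUP BY airline

Result:
  Alaska: 2
  Frontier: 1
  JetBlue: 2
  SkyAir: 4
  United: 4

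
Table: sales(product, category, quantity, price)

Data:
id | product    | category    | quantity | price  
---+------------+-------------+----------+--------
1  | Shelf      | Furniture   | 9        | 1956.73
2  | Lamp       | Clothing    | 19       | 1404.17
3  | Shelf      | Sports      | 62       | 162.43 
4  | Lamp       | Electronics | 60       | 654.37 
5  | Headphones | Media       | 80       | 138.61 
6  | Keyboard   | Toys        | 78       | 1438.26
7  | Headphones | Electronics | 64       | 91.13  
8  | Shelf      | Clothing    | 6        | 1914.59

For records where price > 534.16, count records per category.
SELECT category, COUNT(*)
FROM sales
WHERE price > 534.16
GROUP BY category

Note: WHERE filters rows before grouping.

Result:
  Clothing: 2
  Electronics: 1
  Furniture: 1
  Toys: 1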